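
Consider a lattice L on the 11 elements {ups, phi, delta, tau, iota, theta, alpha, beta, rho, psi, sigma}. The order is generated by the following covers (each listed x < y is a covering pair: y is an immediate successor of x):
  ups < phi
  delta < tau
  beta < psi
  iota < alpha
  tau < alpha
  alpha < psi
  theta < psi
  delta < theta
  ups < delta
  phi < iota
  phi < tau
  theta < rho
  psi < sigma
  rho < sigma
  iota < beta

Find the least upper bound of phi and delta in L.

Common upper bounds of {phi, delta}: alpha, psi, sigma, tau.
The least among these is tau.

tau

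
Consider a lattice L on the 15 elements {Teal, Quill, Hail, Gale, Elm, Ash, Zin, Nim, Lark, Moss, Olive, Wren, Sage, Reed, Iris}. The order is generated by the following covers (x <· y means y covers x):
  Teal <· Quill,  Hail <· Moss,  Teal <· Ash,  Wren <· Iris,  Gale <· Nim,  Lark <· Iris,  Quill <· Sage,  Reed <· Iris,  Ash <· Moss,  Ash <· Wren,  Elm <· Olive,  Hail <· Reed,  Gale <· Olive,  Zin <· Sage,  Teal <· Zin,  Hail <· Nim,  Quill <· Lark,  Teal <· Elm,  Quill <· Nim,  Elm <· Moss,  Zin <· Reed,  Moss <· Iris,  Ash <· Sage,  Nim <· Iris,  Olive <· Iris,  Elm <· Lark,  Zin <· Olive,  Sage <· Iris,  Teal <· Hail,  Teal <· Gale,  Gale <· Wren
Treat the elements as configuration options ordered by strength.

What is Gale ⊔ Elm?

Olive

Common upper bounds of {Gale, Elm}: Iris, Olive.
The least among these is Olive.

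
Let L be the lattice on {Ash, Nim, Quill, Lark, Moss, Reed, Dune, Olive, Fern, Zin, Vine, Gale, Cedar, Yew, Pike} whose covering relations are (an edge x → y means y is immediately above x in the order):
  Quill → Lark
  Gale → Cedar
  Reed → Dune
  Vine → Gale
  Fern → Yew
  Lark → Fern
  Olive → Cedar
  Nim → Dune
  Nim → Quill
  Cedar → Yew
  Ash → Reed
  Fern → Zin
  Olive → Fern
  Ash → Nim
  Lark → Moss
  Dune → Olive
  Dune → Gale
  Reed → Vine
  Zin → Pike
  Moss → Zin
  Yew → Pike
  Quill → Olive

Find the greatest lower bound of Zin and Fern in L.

Common lower bounds of {Zin, Fern}: Ash, Dune, Fern, Lark, Nim, Olive, Quill, Reed.
The greatest among these is Fern.

Fern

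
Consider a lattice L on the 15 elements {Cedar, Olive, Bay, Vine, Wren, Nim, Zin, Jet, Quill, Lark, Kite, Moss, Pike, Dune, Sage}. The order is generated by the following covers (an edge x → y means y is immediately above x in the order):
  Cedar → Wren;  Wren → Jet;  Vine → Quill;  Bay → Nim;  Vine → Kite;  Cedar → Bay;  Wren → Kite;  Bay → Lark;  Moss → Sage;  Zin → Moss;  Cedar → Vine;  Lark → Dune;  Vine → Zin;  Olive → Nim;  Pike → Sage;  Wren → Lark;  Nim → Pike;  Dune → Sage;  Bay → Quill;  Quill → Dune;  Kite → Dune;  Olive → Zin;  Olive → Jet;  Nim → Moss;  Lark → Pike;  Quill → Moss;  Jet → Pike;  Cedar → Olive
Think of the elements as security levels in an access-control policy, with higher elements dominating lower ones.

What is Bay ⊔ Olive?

Nim

Common upper bounds of {Bay, Olive}: Moss, Nim, Pike, Sage.
The least among these is Nim.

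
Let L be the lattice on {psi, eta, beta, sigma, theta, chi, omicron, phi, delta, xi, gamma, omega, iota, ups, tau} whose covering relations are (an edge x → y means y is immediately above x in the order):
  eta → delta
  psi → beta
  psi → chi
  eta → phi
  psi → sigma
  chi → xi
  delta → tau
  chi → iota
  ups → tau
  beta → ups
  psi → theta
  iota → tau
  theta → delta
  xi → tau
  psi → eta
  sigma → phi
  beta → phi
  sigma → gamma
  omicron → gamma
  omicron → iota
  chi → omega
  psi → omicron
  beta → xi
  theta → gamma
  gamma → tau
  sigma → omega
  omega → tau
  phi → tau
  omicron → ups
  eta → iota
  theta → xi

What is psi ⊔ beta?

Common upper bounds of {psi, beta}: beta, phi, tau, ups, xi.
The least among these is beta.

beta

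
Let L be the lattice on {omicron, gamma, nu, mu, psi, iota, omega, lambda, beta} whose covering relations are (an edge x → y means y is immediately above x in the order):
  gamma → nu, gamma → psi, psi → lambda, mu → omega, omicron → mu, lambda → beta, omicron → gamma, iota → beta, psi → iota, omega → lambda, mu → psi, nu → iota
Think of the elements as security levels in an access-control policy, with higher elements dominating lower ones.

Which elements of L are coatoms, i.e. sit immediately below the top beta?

iota, lambda

The coatoms are exactly the elements covered by beta: iota, lambda.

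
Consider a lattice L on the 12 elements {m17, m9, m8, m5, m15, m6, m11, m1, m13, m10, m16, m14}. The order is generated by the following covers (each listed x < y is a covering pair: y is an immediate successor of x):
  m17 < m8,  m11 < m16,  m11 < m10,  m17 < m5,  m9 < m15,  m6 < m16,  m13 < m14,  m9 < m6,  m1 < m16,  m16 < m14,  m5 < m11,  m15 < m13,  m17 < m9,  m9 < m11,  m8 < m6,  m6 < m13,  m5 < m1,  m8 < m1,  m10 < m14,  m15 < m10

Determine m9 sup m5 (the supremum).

m11

Common upper bounds of {m9, m5}: m10, m11, m14, m16.
The least among these is m11.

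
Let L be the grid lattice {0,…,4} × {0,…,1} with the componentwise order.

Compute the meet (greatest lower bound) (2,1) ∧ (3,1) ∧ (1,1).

(1,1)

In a product of chains, the meet is componentwise min, giving (1,1).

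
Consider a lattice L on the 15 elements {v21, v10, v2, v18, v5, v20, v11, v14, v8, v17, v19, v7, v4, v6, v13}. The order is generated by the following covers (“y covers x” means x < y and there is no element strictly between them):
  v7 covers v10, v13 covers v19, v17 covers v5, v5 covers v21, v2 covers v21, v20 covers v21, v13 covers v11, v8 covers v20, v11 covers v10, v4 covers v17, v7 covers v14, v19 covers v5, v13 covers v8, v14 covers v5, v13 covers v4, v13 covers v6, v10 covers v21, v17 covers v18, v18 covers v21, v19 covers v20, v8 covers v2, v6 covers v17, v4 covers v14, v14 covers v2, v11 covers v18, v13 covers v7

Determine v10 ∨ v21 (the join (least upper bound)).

v10

Common upper bounds of {v10, v21}: v10, v11, v13, v7.
The least among these is v10.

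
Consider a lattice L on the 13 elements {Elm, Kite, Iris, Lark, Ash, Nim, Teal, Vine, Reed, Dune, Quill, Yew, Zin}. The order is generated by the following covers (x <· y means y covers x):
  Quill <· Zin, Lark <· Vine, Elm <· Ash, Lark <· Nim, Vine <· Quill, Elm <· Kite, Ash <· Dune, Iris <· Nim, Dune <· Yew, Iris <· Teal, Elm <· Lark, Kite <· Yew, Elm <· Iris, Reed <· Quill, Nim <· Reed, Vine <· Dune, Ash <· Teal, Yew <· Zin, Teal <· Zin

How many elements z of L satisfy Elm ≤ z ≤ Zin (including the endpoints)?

The interval [Elm, Zin] = {Ash, Dune, Elm, Iris, Kite, Lark, Nim, Quill, Reed, Teal, Vine, Yew, Zin}, which has 13 elements.

13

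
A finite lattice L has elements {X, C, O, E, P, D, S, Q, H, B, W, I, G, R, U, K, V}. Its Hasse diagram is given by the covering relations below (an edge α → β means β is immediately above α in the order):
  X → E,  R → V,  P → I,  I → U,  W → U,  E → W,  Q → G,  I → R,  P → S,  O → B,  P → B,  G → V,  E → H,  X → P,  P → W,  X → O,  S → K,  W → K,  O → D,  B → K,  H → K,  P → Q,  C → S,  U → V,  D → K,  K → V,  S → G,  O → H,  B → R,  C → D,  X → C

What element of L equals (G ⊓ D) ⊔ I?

V

G ∧ D = C
C ∨ I = V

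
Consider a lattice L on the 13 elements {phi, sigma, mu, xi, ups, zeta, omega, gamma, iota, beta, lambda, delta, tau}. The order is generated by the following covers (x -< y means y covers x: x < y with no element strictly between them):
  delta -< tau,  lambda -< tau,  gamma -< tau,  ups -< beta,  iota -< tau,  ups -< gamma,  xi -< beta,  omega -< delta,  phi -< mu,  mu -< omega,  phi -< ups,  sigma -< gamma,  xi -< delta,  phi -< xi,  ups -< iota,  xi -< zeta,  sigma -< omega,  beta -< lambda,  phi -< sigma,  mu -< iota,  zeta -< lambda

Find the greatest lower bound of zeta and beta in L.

xi

Common lower bounds of {zeta, beta}: phi, xi.
The greatest among these is xi.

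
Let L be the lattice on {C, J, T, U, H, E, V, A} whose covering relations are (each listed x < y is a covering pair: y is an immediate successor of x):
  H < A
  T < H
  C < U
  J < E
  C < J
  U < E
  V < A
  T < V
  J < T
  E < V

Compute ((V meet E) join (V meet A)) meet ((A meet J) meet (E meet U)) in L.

C

V ∧ E = E
V ∧ A = V
E ∨ V = V
A ∧ J = J
E ∧ U = U
J ∧ U = C
V ∧ C = C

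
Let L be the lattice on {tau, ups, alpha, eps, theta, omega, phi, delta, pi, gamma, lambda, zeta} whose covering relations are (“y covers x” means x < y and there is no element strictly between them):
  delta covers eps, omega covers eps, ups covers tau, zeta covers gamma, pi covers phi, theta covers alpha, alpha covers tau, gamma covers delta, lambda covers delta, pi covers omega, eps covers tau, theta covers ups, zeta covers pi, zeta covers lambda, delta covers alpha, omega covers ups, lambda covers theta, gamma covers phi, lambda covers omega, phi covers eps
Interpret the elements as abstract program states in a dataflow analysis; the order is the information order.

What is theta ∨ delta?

Common upper bounds of {theta, delta}: lambda, zeta.
The least among these is lambda.

lambda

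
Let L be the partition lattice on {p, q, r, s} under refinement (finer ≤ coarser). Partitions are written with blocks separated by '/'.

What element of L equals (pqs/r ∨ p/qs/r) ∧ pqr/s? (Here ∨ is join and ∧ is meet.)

pqs/r ∨ p/qs/r = pqs/r
pqs/r ∧ pqr/s = pq/r/s

pq/r/s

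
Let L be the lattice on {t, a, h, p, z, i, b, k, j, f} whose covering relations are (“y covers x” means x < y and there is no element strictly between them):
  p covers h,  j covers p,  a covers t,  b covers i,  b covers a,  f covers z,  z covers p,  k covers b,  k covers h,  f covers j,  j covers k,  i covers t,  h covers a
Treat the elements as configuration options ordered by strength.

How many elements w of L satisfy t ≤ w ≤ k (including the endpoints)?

The interval [t, k] = {a, b, h, i, k, t}, which has 6 elements.

6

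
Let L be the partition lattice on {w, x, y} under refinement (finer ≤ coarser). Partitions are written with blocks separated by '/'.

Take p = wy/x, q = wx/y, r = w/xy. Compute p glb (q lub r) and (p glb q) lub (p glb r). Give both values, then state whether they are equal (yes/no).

wy/x; w/x/y; no

q lub r = wxy, so p glb (q lub r) = wy/x glb wxy = wy/x.
p glb q = w/x/y and p glb r = w/x/y, so (p glb q) lub (p glb r) = w/x/y lub w/x/y = w/x/y.
Equal: no.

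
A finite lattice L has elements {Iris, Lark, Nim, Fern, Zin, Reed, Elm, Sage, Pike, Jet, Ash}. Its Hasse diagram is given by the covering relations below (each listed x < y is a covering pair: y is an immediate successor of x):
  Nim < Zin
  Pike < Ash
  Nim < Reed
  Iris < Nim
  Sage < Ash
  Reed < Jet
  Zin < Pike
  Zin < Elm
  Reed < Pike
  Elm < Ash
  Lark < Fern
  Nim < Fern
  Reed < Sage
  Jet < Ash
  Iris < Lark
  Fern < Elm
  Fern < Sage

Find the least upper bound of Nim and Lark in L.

Fern

Common upper bounds of {Nim, Lark}: Ash, Elm, Fern, Sage.
The least among these is Fern.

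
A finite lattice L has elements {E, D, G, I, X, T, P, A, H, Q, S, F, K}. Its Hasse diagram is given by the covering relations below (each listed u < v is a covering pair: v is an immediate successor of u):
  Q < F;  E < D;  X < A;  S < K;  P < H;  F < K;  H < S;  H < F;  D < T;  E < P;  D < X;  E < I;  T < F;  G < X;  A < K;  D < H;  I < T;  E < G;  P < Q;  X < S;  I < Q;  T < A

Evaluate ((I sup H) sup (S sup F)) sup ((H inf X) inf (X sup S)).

K

I ∨ H = F
S ∨ F = K
F ∨ K = K
H ∧ X = D
X ∨ S = S
D ∧ S = D
K ∨ D = K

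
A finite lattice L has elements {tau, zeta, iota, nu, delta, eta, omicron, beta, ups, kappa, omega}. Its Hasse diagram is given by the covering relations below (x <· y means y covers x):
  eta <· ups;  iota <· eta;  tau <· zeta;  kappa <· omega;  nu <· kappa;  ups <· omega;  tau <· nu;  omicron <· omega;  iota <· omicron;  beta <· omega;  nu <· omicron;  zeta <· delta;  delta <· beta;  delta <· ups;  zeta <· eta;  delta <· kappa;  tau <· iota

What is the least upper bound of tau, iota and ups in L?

Common upper bounds of {tau, iota, ups}: omega, ups.
The least among these is ups.

ups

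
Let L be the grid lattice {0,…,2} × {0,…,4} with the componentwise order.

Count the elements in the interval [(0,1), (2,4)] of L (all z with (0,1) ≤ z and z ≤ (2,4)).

The interval [(0,1), (2,4)] = {(0,1), (0,2), (0,3), (0,4), (1,1), (1,2), (1,3), (1,4), (2,1), (2,2), (2,3), (2,4)}, which has 12 elements.

12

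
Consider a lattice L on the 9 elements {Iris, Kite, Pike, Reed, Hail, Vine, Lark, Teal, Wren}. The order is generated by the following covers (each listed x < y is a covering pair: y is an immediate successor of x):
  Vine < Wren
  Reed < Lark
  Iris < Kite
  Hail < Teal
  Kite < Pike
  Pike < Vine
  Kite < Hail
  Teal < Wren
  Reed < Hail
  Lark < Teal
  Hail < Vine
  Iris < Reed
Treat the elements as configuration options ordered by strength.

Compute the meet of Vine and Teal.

Hail

Common lower bounds of {Vine, Teal}: Hail, Iris, Kite, Reed.
The greatest among these is Hail.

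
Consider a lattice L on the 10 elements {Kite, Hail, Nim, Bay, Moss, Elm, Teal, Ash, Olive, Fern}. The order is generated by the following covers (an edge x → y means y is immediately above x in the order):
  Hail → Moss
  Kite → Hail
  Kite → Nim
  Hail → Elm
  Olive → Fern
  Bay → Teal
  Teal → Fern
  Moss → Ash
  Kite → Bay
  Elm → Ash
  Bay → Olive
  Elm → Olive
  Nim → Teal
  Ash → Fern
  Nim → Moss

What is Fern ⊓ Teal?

Common lower bounds of {Fern, Teal}: Bay, Kite, Nim, Teal.
The greatest among these is Teal.

Teal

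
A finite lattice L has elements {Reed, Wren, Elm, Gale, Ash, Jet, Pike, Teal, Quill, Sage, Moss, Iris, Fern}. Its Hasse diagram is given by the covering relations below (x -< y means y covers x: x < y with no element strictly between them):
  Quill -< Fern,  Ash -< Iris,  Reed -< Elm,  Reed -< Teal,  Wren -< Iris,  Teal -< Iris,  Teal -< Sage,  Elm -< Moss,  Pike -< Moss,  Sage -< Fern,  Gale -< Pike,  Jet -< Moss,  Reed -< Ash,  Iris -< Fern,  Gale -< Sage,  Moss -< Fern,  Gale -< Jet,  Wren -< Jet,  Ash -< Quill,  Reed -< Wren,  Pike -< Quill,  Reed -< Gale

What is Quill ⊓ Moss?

Common lower bounds of {Quill, Moss}: Gale, Pike, Reed.
The greatest among these is Pike.

Pike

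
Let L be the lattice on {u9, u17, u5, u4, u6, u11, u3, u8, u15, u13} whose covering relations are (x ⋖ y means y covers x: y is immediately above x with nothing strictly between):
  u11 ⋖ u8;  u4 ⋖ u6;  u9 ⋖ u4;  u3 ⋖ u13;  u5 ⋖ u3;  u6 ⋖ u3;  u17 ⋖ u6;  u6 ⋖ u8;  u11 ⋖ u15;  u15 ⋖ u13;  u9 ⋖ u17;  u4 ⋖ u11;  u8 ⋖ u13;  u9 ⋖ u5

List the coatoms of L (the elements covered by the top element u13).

u15, u3, u8

The coatoms are exactly the elements covered by u13: u15, u3, u8.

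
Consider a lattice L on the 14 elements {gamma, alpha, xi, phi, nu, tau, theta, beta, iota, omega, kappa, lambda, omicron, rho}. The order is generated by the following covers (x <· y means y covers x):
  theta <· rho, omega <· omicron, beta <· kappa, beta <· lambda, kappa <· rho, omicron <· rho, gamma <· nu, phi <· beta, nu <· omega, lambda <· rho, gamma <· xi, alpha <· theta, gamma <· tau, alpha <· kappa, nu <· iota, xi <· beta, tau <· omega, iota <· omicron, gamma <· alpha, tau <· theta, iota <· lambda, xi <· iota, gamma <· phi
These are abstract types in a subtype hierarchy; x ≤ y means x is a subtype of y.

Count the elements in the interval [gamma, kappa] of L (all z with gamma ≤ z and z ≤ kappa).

6

The interval [gamma, kappa] = {alpha, beta, gamma, kappa, phi, xi}, which has 6 elements.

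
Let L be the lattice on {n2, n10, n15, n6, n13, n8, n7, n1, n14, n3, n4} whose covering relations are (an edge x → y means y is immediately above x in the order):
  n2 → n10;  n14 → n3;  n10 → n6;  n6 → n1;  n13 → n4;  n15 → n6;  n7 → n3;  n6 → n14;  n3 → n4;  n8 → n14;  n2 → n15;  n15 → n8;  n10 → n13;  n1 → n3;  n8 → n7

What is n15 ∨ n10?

Common upper bounds of {n15, n10}: n1, n14, n3, n4, n6.
The least among these is n6.

n6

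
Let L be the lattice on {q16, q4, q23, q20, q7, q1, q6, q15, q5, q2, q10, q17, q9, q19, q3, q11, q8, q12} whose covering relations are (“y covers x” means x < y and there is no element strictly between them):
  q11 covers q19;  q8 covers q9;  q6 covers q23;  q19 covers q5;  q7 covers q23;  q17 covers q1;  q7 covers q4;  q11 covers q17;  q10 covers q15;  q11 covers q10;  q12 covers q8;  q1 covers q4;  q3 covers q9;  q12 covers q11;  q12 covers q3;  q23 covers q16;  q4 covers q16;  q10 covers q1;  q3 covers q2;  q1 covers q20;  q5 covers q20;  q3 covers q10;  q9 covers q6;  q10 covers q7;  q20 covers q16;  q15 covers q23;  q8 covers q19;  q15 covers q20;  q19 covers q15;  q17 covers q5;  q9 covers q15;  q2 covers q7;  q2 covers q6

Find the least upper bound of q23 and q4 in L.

Common upper bounds of {q23, q4}: q10, q11, q12, q2, q3, q7.
The least among these is q7.

q7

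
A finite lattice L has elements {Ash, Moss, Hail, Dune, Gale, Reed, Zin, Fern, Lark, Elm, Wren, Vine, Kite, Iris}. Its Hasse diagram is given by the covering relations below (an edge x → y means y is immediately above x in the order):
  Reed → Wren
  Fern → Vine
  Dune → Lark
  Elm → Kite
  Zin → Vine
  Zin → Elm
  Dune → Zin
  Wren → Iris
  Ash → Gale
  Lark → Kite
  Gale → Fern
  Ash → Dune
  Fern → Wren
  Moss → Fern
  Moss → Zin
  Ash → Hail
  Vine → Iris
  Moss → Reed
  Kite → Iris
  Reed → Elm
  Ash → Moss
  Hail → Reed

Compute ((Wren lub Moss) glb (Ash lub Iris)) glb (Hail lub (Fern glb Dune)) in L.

Wren ∨ Moss = Wren
Ash ∨ Iris = Iris
Wren ∧ Iris = Wren
Fern ∧ Dune = Ash
Hail ∨ Ash = Hail
Wren ∧ Hail = Hail

Hail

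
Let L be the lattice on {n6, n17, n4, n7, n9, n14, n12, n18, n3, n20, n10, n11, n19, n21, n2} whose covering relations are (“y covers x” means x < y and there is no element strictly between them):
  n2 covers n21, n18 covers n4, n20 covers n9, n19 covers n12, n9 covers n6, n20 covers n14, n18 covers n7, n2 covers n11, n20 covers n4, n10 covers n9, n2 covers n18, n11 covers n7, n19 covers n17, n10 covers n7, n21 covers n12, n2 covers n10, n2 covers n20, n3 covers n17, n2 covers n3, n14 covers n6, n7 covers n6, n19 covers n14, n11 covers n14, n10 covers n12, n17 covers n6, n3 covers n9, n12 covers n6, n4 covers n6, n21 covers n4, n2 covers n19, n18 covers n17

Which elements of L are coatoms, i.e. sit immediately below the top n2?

n10, n11, n18, n19, n20, n21, n3

The coatoms are exactly the elements covered by n2: n10, n11, n18, n19, n20, n21, n3.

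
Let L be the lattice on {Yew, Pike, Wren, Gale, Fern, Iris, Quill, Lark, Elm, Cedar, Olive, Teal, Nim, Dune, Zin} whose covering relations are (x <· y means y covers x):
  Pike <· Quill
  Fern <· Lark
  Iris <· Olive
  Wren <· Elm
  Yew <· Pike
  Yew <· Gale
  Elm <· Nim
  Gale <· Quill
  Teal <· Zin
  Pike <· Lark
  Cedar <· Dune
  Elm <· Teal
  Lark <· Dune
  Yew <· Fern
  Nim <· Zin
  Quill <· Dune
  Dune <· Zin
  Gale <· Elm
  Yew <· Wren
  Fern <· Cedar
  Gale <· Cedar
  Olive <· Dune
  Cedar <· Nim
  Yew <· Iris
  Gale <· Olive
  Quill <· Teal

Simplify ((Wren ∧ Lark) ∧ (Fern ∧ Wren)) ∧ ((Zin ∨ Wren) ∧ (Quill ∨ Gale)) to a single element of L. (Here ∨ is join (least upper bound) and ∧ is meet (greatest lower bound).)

Yew

Wren ∧ Lark = Yew
Fern ∧ Wren = Yew
Yew ∧ Yew = Yew
Zin ∨ Wren = Zin
Quill ∨ Gale = Quill
Zin ∧ Quill = Quill
Yew ∧ Quill = Yew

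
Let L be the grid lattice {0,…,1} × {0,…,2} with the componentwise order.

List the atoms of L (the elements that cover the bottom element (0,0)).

The atoms are exactly the elements that cover (0,0): (0,1), (1,0).

(0,1), (1,0)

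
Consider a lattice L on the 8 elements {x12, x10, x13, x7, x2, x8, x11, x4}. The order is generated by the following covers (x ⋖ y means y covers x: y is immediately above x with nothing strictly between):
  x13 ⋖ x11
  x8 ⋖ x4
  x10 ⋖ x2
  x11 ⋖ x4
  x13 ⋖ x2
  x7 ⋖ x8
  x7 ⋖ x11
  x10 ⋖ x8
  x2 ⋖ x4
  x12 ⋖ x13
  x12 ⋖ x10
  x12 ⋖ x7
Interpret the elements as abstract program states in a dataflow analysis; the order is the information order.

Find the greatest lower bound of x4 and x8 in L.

x8

Common lower bounds of {x4, x8}: x10, x12, x7, x8.
The greatest among these is x8.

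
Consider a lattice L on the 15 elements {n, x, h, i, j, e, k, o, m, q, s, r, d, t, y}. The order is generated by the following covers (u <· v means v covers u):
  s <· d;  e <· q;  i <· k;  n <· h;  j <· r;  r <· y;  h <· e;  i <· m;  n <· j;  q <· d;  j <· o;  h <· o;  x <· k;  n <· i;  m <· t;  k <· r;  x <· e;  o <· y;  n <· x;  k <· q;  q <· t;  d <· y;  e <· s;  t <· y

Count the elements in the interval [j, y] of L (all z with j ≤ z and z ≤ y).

The interval [j, y] = {j, o, r, y}, which has 4 elements.

4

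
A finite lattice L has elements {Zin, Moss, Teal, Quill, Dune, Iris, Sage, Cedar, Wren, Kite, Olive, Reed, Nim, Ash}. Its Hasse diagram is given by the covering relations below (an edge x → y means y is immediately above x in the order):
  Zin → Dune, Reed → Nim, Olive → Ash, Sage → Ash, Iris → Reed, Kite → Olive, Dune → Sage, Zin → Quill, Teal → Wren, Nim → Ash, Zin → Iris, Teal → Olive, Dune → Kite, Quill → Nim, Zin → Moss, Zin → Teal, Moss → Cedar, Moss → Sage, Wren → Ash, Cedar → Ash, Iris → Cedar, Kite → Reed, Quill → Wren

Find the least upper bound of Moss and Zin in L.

Moss

Common upper bounds of {Moss, Zin}: Ash, Cedar, Moss, Sage.
The least among these is Moss.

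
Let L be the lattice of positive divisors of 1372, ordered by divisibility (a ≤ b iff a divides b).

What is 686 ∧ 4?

In the divisibility order, the meet is the greatest common divisor: gcd(686, 4) = 2.

2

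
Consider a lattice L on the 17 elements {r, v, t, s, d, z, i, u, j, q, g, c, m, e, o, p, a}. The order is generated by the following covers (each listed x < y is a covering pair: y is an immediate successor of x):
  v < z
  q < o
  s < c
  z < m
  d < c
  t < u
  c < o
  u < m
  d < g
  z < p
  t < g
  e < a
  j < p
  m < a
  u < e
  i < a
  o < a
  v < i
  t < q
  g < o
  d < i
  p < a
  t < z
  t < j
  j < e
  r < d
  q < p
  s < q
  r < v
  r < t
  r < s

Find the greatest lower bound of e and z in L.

Common lower bounds of {e, z}: r, t.
The greatest among these is t.

t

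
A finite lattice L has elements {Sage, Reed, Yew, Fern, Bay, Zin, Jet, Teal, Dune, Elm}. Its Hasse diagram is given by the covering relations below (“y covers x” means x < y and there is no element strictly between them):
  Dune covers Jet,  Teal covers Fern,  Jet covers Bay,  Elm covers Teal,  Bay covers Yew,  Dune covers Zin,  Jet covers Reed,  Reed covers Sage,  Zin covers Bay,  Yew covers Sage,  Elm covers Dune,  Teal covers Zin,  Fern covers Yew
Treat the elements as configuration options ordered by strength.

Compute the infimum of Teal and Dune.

Common lower bounds of {Teal, Dune}: Bay, Sage, Yew, Zin.
The greatest among these is Zin.

Zin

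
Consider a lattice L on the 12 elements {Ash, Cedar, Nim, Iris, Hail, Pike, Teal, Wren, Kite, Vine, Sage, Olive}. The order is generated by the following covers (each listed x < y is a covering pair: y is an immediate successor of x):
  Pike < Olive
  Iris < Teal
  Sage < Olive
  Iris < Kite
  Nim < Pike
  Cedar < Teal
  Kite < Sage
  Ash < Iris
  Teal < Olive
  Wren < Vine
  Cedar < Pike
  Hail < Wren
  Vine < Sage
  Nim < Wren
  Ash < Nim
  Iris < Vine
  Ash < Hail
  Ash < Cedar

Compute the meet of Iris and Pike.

Common lower bounds of {Iris, Pike}: Ash.
The greatest among these is Ash.

Ash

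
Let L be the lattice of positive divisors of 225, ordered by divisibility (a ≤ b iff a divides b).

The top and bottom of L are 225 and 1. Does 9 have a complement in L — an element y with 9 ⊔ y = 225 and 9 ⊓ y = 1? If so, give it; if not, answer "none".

Need y with 9 ∨ y = 225 and 9 ∧ y = 1.
Checking each element gives: 25.

25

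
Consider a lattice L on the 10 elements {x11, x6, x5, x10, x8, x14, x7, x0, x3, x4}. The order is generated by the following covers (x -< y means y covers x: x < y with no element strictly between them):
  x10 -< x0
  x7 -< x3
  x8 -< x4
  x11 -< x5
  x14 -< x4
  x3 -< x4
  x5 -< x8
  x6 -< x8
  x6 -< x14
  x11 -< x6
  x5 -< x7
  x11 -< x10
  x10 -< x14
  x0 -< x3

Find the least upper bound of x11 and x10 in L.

x10

Common upper bounds of {x11, x10}: x0, x10, x14, x3, x4.
The least among these is x10.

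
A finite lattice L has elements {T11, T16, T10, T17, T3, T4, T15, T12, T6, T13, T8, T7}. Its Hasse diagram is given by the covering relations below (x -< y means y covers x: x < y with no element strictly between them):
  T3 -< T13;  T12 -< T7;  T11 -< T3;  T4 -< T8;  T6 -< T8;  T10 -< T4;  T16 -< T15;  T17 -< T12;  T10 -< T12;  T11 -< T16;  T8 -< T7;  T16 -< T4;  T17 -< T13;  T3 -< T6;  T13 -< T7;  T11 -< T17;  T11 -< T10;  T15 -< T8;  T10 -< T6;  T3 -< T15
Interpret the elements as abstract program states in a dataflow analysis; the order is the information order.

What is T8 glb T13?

Common lower bounds of {T8, T13}: T11, T3.
The greatest among these is T3.

T3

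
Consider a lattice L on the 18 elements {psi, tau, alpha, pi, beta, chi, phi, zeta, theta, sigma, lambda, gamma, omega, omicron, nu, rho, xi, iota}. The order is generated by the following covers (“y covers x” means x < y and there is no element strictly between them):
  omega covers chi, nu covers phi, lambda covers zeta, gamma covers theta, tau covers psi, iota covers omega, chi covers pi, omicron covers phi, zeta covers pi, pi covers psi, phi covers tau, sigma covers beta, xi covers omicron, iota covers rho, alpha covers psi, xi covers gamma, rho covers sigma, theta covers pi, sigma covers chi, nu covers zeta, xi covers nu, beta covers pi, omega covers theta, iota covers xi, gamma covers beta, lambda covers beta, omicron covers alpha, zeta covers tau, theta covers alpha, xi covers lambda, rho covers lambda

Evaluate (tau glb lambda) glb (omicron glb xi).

tau ∧ lambda = tau
omicron ∧ xi = omicron
tau ∧ omicron = tau

tau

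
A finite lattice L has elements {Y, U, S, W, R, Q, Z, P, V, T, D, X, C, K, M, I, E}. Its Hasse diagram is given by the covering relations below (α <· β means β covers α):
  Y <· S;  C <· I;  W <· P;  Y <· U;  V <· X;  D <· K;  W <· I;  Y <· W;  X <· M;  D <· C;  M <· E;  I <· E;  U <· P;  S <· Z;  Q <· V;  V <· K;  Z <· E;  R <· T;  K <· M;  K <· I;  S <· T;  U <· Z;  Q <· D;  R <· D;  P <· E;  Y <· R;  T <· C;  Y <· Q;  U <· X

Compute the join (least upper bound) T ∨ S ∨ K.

Common upper bounds of {T, S, K}: E, I.
The least among these is I.

I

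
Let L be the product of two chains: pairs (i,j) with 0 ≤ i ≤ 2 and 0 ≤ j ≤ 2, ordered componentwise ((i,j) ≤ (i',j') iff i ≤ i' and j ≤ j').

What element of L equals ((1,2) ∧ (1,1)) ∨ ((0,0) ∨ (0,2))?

(1,2) ∧ (1,1) = (1,1)
(0,0) ∨ (0,2) = (0,2)
(1,1) ∨ (0,2) = (1,2)

(1,2)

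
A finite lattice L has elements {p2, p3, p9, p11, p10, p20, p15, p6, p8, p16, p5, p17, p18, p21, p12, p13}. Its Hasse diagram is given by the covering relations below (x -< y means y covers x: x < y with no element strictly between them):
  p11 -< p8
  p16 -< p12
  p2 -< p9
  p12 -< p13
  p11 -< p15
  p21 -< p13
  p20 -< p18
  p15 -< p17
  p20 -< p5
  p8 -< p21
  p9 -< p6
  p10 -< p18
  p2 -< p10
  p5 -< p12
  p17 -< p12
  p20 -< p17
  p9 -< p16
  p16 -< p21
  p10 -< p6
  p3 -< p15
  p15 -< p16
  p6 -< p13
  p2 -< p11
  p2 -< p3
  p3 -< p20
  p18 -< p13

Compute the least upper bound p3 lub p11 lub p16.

p16

Common upper bounds of {p3, p11, p16}: p12, p13, p16, p21.
The least among these is p16.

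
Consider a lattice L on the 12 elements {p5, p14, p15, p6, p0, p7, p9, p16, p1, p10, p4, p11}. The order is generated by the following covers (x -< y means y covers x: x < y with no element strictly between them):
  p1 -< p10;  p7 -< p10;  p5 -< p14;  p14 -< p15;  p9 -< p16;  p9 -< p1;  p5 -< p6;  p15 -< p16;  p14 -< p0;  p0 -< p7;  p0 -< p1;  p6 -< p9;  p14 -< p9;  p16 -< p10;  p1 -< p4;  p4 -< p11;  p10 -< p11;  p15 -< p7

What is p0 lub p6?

p1

Common upper bounds of {p0, p6}: p1, p10, p11, p4.
The least among these is p1.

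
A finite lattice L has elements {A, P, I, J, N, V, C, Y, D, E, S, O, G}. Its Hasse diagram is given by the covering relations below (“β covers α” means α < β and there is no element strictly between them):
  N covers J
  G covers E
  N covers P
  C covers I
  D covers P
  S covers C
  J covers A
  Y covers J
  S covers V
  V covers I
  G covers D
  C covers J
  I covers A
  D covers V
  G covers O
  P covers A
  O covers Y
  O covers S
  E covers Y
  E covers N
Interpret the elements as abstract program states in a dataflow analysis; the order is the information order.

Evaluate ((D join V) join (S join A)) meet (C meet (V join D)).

I

D ∨ V = D
S ∨ A = S
D ∨ S = G
V ∨ D = D
C ∧ D = I
G ∧ I = I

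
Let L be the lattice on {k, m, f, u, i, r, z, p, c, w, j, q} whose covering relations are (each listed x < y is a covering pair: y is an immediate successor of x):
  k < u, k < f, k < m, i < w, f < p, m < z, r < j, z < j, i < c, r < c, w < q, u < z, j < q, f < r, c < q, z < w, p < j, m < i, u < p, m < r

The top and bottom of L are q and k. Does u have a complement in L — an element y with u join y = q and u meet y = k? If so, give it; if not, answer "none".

Need y with u ∨ y = q and u ∧ y = k.
Checking each element gives: c.

c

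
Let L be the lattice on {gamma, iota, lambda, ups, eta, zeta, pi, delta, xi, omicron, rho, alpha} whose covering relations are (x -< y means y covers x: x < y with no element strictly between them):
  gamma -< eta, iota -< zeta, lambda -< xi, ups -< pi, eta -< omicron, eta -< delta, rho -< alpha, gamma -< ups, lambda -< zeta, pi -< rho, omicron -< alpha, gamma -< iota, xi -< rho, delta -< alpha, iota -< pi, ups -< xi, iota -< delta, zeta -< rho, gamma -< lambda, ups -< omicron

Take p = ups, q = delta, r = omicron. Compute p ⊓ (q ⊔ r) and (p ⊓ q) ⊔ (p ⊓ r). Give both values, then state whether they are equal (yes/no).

ups; ups; yes

q ⊔ r = alpha, so p ⊓ (q ⊔ r) = ups ⊓ alpha = ups.
p ⊓ q = gamma and p ⊓ r = ups, so (p ⊓ q) ⊔ (p ⊓ r) = gamma ⊔ ups = ups.
Equal: yes.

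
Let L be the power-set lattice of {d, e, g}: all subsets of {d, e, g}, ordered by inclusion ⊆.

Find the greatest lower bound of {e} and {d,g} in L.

{}

Common lower bounds of {{e}, {d,g}}: {}.
The greatest among these is {}.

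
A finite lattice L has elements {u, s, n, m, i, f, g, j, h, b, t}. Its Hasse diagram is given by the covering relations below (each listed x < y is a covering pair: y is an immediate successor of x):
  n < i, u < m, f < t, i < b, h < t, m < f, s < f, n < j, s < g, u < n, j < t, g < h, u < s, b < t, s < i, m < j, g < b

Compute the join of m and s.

Common upper bounds of {m, s}: f, t.
The least among these is f.

f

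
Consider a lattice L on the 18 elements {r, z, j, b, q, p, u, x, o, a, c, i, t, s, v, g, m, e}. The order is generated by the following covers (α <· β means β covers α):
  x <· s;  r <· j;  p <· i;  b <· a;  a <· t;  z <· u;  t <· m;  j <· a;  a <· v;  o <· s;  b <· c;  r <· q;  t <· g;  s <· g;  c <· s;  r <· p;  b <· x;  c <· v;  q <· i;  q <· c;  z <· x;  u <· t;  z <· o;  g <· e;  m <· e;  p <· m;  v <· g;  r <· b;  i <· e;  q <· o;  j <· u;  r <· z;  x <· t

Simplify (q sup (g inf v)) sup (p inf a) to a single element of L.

g ∧ v = v
q ∨ v = v
p ∧ a = r
v ∨ r = v

v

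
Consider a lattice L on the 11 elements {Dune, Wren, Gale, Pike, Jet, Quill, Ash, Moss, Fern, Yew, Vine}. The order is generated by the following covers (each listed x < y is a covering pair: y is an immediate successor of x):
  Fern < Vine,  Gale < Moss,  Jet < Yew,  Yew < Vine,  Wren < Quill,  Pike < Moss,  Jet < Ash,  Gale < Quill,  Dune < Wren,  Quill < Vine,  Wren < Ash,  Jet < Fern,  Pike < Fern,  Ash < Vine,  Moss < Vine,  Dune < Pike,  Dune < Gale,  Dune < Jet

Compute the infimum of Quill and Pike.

Dune

Common lower bounds of {Quill, Pike}: Dune.
The greatest among these is Dune.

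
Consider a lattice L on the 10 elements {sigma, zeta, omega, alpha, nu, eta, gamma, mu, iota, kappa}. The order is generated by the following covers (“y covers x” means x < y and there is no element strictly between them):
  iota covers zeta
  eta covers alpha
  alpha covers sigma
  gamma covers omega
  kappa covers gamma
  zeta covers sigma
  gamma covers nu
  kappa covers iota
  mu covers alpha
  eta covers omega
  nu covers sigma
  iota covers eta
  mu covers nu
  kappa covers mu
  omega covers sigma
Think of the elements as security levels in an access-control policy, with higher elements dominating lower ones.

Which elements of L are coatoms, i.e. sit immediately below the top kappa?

gamma, iota, mu

The coatoms are exactly the elements covered by kappa: gamma, iota, mu.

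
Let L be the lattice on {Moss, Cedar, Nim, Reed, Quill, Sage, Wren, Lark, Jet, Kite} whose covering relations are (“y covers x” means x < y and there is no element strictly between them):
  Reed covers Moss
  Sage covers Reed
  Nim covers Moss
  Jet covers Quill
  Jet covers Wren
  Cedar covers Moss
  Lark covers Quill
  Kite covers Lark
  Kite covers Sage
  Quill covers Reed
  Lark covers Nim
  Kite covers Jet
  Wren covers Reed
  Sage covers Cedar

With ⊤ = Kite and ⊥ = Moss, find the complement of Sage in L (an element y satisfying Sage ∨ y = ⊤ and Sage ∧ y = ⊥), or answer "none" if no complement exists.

Nim

Need y with Sage ∨ y = Kite and Sage ∧ y = Moss.
Checking each element gives: Nim.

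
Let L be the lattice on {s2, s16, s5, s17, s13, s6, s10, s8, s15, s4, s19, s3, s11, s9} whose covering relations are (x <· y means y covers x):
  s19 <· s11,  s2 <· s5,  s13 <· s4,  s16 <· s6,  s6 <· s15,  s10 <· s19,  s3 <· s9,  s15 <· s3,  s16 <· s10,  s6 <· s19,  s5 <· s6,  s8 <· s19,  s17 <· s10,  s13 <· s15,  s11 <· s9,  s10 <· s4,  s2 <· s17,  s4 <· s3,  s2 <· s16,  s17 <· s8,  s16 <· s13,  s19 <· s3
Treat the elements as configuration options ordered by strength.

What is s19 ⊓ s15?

s6

Common lower bounds of {s19, s15}: s16, s2, s5, s6.
The greatest among these is s6.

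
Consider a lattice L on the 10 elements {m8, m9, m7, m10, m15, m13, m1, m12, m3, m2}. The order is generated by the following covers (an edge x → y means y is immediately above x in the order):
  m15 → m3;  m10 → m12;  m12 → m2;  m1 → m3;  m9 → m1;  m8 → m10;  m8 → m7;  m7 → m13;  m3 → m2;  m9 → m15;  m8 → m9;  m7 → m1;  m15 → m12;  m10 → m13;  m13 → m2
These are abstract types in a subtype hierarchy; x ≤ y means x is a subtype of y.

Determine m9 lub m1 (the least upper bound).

m1

Common upper bounds of {m9, m1}: m1, m2, m3.
The least among these is m1.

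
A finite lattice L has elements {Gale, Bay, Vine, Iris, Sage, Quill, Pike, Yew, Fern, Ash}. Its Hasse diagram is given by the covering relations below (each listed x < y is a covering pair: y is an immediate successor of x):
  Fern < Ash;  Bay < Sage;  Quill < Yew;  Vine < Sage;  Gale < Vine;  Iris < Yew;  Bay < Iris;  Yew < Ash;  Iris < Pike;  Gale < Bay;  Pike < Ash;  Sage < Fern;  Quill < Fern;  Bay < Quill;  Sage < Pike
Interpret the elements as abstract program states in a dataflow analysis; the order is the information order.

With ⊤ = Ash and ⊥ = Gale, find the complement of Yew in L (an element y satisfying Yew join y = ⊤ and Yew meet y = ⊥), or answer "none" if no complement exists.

Vine

Need y with Yew ∨ y = Ash and Yew ∧ y = Gale.
Checking each element gives: Vine.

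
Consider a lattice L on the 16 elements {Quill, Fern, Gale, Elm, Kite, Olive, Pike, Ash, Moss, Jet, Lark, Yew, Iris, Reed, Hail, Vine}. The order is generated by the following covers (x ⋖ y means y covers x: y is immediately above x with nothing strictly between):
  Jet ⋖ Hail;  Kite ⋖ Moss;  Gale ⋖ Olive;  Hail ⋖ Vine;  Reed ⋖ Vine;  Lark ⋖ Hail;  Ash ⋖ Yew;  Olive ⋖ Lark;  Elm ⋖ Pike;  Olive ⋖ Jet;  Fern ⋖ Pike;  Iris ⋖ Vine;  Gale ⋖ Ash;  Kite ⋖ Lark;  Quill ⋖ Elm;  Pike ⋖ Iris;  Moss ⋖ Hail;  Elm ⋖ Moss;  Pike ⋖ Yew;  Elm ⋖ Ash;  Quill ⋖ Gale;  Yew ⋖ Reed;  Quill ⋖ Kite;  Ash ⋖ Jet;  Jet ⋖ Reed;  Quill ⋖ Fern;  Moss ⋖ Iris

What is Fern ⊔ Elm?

Pike

Common upper bounds of {Fern, Elm}: Iris, Pike, Reed, Vine, Yew.
The least among these is Pike.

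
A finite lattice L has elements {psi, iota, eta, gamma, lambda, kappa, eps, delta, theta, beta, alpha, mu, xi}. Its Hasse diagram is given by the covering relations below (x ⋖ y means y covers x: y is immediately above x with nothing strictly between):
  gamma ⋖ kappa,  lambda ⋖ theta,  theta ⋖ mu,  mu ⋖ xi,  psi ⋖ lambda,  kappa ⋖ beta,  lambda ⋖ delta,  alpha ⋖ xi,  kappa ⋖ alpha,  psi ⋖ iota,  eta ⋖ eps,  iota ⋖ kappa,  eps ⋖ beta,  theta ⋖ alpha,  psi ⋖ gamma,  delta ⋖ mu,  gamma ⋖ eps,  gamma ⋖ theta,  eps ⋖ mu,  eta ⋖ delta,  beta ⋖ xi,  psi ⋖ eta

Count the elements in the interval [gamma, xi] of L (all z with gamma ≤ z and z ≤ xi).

8

The interval [gamma, xi] = {alpha, beta, eps, gamma, kappa, mu, theta, xi}, which has 8 elements.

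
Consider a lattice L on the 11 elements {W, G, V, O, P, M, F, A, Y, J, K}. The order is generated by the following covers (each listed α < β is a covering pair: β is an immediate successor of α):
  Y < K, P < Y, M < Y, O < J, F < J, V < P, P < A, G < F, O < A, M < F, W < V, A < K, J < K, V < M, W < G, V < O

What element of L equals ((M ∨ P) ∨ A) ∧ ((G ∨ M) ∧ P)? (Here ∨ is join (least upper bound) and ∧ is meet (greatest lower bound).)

M ∨ P = Y
Y ∨ A = K
G ∨ M = F
F ∧ P = V
K ∧ V = V

V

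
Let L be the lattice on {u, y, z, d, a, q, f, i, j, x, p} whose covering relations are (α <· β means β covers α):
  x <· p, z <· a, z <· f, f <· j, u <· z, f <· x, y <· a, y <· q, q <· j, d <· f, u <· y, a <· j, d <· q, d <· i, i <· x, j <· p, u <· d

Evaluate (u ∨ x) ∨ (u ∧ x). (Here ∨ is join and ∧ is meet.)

x

u ∨ x = x
u ∧ x = u
x ∨ u = x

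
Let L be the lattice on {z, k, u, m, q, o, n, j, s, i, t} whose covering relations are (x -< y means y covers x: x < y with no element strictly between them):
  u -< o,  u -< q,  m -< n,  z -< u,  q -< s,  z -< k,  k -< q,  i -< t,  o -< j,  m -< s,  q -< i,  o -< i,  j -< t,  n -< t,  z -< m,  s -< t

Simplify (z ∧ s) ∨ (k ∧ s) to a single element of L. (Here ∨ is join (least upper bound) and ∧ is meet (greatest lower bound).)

k

z ∧ s = z
k ∧ s = k
z ∨ k = k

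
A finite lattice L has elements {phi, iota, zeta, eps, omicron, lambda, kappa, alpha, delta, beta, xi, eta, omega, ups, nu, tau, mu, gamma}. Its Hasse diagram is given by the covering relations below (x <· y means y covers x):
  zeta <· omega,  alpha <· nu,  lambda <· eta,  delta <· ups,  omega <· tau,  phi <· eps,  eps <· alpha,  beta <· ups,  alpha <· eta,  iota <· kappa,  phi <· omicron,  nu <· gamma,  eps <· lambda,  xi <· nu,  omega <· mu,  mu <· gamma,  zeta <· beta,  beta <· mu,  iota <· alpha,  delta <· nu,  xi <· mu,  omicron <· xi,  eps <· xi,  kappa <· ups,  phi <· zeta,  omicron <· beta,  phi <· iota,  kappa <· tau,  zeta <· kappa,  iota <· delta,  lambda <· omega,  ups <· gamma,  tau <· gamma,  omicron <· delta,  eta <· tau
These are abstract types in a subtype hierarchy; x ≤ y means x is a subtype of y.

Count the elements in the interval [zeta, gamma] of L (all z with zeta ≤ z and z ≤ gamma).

The interval [zeta, gamma] = {beta, gamma, kappa, mu, omega, tau, ups, zeta}, which has 8 elements.

8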